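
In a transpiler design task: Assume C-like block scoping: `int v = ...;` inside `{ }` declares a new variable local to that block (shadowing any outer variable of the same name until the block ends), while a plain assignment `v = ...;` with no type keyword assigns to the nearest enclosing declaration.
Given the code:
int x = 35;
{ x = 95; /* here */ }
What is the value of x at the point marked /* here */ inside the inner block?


Analyzing scoping rules:
Outer scope: declares x = 35
Inner block: 'x = 95;' has no type keyword, so it is an assignment to the outer x (no shadowing)
Inside the block, after the assignment -> 95
Result: 95

95


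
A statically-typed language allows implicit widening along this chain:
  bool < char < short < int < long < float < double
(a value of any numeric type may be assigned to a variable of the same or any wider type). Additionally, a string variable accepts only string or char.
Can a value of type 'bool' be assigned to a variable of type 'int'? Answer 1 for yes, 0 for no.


Target variable type: int
Source value type: bool
Numeric ranks: bool=0, int=3
Widening allowed iff rank(source) <= rank(target): 0 <= 3? Yes
Result: 1

1


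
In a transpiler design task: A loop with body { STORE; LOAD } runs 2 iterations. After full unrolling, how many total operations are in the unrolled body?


Loop body operations: STORE, LOAD (2 ops per iteration)
Unrolling 2 iterations:
  Iteration 1: STORE, LOAD (2 ops)
  Iteration 2: STORE, LOAD (2 ops)
Total: 2 iterations * 2 ops/iter = 4 operations

4


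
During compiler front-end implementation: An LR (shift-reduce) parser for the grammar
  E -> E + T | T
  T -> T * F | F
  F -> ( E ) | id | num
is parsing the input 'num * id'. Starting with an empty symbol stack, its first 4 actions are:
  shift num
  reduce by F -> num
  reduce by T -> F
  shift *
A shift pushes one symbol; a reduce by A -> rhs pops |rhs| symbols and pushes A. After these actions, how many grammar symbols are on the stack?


Tracking the symbol stack through each action:
  Action 1: shift 'num' : push -> stack = [num] (size 1)
  Action 2: reduce by F -> num : pop 1, push F -> stack = [F] (size 1)
  Action 3: reduce by T -> F : pop 1, push T -> stack = [T] (size 1)
  Action 4: shift '*' : push -> stack = [T, *] (size 2)
Final stack size: 2

2


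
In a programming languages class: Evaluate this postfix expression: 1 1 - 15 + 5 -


Processing tokens left to right:
Push 1, Push 1
Pop 1 and 1, compute 1 - 1 = 0, push 0
Push 15
Pop 0 and 15, compute 0 + 15 = 15, push 15
Push 5
Pop 15 and 5, compute 15 - 5 = 10, push 10
Stack result: 10

10


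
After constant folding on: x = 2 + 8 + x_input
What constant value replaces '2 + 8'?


Identifying constant sub-expression:
  Original: x = 2 + 8 + x_input
  2 and 8 are both compile-time constants
  Evaluating: 2 + 8 = 10
  After folding: x = 10 + x_input

10


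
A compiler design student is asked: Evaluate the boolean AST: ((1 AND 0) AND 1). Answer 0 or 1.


Step 1: Evaluate inner node
  1 AND 0 = 0
Step 2: Evaluate root node
  0 AND 1 = 0

0


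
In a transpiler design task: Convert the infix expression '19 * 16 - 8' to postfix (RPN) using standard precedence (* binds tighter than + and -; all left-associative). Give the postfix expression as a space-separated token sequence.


Applying the shunting-yard algorithm:
  Operand 19 -> output
  Push '*' onto operator stack -> op-stack: [*]
  Operand 16 -> output
  See '-' (prec 1); top '*' (prec 2) >= it -> pop '*' to output
  Push '-' onto operator stack -> op-stack: [-]
  Operand 8 -> output
  End of input: pop '-' to output
Postfix result: 19 16 * 8 -

19 16 * 8 -


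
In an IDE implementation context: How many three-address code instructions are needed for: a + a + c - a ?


Expression: a + a + c - a
Generating three-address code (respecting * over +/- precedence):
  Instruction 1: t1 = a + a
  Instruction 2: t2 = t1 + c
  Instruction 3: t3 = t2 - a
Total instructions: 3

3


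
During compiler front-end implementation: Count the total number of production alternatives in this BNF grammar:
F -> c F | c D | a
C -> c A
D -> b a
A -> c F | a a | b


Counting alternatives per rule:
  F: 3 alternative(s)
  C: 1 alternative(s)
  D: 1 alternative(s)
  A: 3 alternative(s)
Sum: 3 + 1 + 1 + 3 = 8

8


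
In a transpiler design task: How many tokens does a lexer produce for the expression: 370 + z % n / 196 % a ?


Scanning '370 + z % n / 196 % a'
Token 1: '370' -> integer_literal
Token 2: '+' -> operator
Token 3: 'z' -> identifier
Token 4: '%' -> operator
Token 5: 'n' -> identifier
Token 6: '/' -> operator
Token 7: '196' -> integer_literal
Token 8: '%' -> operator
Token 9: 'a' -> identifier
Total tokens: 9

9


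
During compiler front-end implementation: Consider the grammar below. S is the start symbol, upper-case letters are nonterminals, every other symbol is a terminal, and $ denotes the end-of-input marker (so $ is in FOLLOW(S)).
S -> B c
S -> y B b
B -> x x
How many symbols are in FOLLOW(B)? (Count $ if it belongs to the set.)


S is the start symbol and does not occur in any rule body, so FOLLOW(S) = {$}.
Examining every occurrence of B in a rule body:
  S -> B c : B is followed by terminal 'c' -> add 'c'
  S -> y B b : B is followed by terminal 'b' -> add 'b'
  B -> x x : B does not occur in the body -> contributes nothing
FOLLOW(B) = {b, c}
Count: 2

2


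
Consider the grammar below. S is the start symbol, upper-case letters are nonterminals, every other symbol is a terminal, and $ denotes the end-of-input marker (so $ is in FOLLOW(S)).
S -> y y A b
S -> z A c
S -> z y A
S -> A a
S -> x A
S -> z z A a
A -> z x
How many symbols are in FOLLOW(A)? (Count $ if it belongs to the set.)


S is the start symbol and does not occur in any rule body, so FOLLOW(S) = {$}.
Examining every occurrence of A in a rule body:
  S -> y y A b : A is followed by terminal 'b' -> add 'b'
  S -> z A c : A is followed by terminal 'c' -> add 'c'
  S -> z y A : A is at the right end -> add FOLLOW(S) = {$}
  S -> A a : A is followed by terminal 'a' -> add 'a'
  S -> x A : A is at the right end -> add FOLLOW(S) = {$} (already in the set)
  S -> z z A a : A is followed by terminal 'a' -> add 'a' (already in the set)
  A -> z x : A does not occur in the body -> contributes nothing
FOLLOW(A) = {a, b, c, $}
Count: 4

4


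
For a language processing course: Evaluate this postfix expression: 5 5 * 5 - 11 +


Processing tokens left to right:
Push 5, Push 5
Pop 5 and 5, compute 5 * 5 = 25, push 25
Push 5
Pop 25 and 5, compute 25 - 5 = 20, push 20
Push 11
Pop 20 and 11, compute 20 + 11 = 31, push 31
Stack result: 31

31


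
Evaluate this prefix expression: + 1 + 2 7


Parsing prefix expression: + 1 + 2 7
Step 1: Innermost operation '+ 2 7'
  2 + 7 = 9
Step 2: Outer operation '+ 1 [9]'
  1 + 9 = 10

10


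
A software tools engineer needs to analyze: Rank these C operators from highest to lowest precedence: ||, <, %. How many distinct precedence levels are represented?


Looking up precedence for each operator:
  || -> precedence 1
  < -> precedence 4
  % -> precedence 6
Sorted highest to lowest: %, <, ||
Distinct precedence values: [6, 4, 1]
Number of distinct levels: 3

3


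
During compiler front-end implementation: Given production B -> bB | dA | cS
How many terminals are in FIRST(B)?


Production: B -> bB | dA | cS
Examining each alternative for leading terminals:
  B -> bB : first terminal = 'b'
  B -> dA : first terminal = 'd'
  B -> cS : first terminal = 'c'
FIRST(B) = {b, c, d}
Count: 3

3


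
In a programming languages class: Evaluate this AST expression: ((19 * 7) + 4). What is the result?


Expression: ((19 * 7) + 4)
Evaluating step by step:
  19 * 7 = 133
  133 + 4 = 137
Result: 137

137


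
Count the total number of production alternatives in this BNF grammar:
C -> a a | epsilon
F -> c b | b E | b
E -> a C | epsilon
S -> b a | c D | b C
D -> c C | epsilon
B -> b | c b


Counting alternatives per rule:
  C: 2 alternative(s)
  F: 3 alternative(s)
  E: 2 alternative(s)
  S: 3 alternative(s)
  D: 2 alternative(s)
  B: 2 alternative(s)
Sum: 2 + 3 + 2 + 3 + 2 + 2 = 14

14


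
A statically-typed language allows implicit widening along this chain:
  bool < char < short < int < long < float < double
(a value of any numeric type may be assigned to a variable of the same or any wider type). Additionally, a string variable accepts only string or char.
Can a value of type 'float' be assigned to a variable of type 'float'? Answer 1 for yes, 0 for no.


Target variable type: float
Source value type: float
Numeric ranks: float=5, float=5
Widening allowed iff rank(source) <= rank(target): 5 <= 5? Yes
Result: 1

1


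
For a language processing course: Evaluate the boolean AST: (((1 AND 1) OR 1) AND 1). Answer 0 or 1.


Step 1: Evaluate inner node
  1 AND 1 = 1
Step 2: Evaluate next node
  1 OR 1 = 1
Step 3: Evaluate root node
  1 AND 1 = 1

1


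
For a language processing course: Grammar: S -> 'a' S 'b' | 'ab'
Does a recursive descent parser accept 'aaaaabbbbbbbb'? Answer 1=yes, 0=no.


Grammar accepts strings of the form a^n b^n (n >= 1)
Word: 'aaaaabbbbbbbb'
Counting: 5 a's and 8 b's
Check: 5 == 8? No
Mismatch: a-count != b-count
Rejected

0


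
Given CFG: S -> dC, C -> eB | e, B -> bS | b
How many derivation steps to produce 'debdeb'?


Grammar: S -> dC, C -> eB | e, B -> bS | b
Deriving 'debdeb':
Step 1: S -> dC => dC
Step 2: C -> eB => deB
Step 3: B -> bS => debS
Step 4: S -> dC => debdC
Step 5: C -> eB => debdeB
Step 6: B -> b => debdeb
Total derivation steps: 6

6


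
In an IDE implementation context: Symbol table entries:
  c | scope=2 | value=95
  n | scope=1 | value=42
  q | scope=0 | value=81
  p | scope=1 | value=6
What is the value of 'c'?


Searching symbol table for 'c':
  c | scope=2 | value=95 <- MATCH
  n | scope=1 | value=42
  q | scope=0 | value=81
  p | scope=1 | value=6
Found 'c' at scope 2 with value 95

95


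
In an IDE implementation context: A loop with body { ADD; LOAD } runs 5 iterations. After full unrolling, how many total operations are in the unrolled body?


Loop body operations: ADD, LOAD (2 ops per iteration)
Unrolling 5 iterations:
  Iteration 1: ADD, LOAD (2 ops)
  Iteration 2: ADD, LOAD (2 ops)
  Iteration 3: ADD, LOAD (2 ops)
  Iteration 4: ADD, LOAD (2 ops)
  Iteration 5: ADD, LOAD (2 ops)
Total: 5 iterations * 2 ops/iter = 10 operations

10


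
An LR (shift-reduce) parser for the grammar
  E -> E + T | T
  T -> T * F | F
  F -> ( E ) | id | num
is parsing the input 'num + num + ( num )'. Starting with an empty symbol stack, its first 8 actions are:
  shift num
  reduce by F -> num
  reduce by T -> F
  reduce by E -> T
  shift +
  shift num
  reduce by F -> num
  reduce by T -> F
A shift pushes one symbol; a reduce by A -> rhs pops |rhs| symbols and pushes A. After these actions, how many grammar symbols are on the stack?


Tracking the symbol stack through each action:
  Action 1: shift 'num' : push -> stack = [num] (size 1)
  Action 2: reduce by F -> num : pop 1, push F -> stack = [F] (size 1)
  Action 3: reduce by T -> F : pop 1, push T -> stack = [T] (size 1)
  Action 4: reduce by E -> T : pop 1, push E -> stack = [E] (size 1)
  Action 5: shift '+' : push -> stack = [E, +] (size 2)
  Action 6: shift 'num' : push -> stack = [E, +, num] (size 3)
  Action 7: reduce by F -> num : pop 1, push F -> stack = [E, +, F] (size 3)
  Action 8: reduce by T -> F : pop 1, push T -> stack = [E, +, T] (size 3)
Final stack size: 3

3


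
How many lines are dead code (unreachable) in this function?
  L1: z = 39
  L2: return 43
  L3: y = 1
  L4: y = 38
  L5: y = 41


Analyzing control flow:
  L1: reachable (before return)
  L2: reachable (return statement)
  L3: DEAD (after return at L2)
  L4: DEAD (after return at L2)
  L5: DEAD (after return at L2)
Return at L2, total lines = 5
Dead lines: L3 through L5
Count: 3

3


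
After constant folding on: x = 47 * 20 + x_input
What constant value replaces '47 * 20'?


Identifying constant sub-expression:
  Original: x = 47 * 20 + x_input
  47 and 20 are both compile-time constants
  Evaluating: 47 * 20 = 940
  After folding: x = 940 + x_input

940


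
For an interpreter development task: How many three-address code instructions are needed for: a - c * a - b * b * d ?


Expression: a - c * a - b * b * d
Generating three-address code (respecting * over +/- precedence):
  Instruction 1: t1 = c * a
  Instruction 2: t2 = b * b
  Instruction 3: t3 = t2 * d
  Instruction 4: t4 = a - t1
  Instruction 5: t5 = t4 - t3
Total instructions: 5

5


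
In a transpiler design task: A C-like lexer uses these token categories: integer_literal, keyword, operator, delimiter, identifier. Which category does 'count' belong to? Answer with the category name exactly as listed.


Token: 'count'
Checking categories:
  identifier: YES
  integer_literal: no
  operator: no
  keyword: no
  delimiter: no
Category: identifier

identifier


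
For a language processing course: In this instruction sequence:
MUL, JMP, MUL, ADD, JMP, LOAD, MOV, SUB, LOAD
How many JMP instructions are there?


Scanning instruction sequence for JMP:
  Position 1: MUL
  Position 2: JMP <- MATCH
  Position 3: MUL
  Position 4: ADD
  Position 5: JMP <- MATCH
  Position 6: LOAD
  Position 7: MOV
  Position 8: SUB
  Position 9: LOAD
Matches at positions: [2, 5]
Total JMP count: 2

2


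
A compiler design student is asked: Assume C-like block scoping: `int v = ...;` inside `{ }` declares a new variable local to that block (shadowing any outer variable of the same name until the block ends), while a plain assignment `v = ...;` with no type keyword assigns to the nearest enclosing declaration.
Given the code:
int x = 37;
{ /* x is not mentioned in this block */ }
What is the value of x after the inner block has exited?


Analyzing scoping rules:
Outer scope: declares x = 37
Inner block: x is neither redeclared nor assigned -> unchanged
After the block -> 37
Result: 37

37


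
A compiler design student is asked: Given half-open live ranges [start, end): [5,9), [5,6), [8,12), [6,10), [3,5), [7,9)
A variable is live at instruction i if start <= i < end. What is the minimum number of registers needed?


Live ranges:
  Var0: [5, 9)
  Var1: [5, 6)
  Var2: [8, 12)
  Var3: [6, 10)
  Var4: [3, 5)
  Var5: [7, 9)
Sweep-line events (position, delta, active):
  pos=3 start -> active=1
  pos=5 end -> active=0
  pos=5 start -> active=1
  pos=5 start -> active=2
  pos=6 end -> active=1
  pos=6 start -> active=2
  pos=7 start -> active=3
  pos=8 start -> active=4
  pos=9 end -> active=3
  pos=9 end -> active=2
  pos=10 end -> active=1
  pos=12 end -> active=0
Maximum simultaneous active: 4
Minimum registers needed: 4

4


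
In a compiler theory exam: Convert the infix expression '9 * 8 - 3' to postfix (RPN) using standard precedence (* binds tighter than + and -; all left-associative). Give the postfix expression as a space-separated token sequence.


Applying the shunting-yard algorithm:
  Operand 9 -> output
  Push '*' onto operator stack -> op-stack: [*]
  Operand 8 -> output
  See '-' (prec 1); top '*' (prec 2) >= it -> pop '*' to output
  Push '-' onto operator stack -> op-stack: [-]
  Operand 3 -> output
  End of input: pop '-' to output
Postfix result: 9 8 * 3 -

9 8 * 3 -


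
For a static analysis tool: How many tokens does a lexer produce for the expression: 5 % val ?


Scanning '5 % val'
Token 1: '5' -> integer_literal
Token 2: '%' -> operator
Token 3: 'val' -> identifier
Total tokens: 3

3


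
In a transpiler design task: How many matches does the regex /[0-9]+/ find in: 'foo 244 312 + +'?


Pattern: /[0-9]+/ (int literals)
Input: 'foo 244 312 + +'
Scanning for matches:
  Match 1: '244'
  Match 2: '312'
Total matches: 2

2


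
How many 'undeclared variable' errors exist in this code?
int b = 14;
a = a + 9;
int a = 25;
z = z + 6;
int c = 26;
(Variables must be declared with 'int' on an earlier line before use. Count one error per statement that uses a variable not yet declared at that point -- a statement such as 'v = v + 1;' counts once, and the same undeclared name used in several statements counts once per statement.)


Scanning code line by line:
  Line 1: declare 'b' -> declared = ['b']
  Line 2: use 'a' -> ERROR (undeclared)
  Line 3: declare 'a' -> declared = ['a', 'b']
  Line 4: use 'z' -> ERROR (undeclared)
  Line 5: declare 'c' -> declared = ['a', 'b', 'c']
Total undeclared variable errors: 2

2


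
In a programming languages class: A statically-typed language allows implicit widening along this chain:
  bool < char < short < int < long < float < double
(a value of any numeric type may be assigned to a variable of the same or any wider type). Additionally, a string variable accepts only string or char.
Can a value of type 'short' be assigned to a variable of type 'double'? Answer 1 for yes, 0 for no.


Target variable type: double
Source value type: short
Numeric ranks: short=2, double=6
Widening allowed iff rank(source) <= rank(target): 2 <= 6? Yes
Result: 1

1


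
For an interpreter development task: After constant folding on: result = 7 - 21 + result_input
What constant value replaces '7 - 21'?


Identifying constant sub-expression:
  Original: result = 7 - 21 + result_input
  7 and 21 are both compile-time constants
  Evaluating: 7 - 21 = -14
  After folding: result = -14 + result_input

-14


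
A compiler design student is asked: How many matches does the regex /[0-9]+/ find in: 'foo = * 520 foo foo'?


Pattern: /[0-9]+/ (int literals)
Input: 'foo = * 520 foo foo'
Scanning for matches:
  Match 1: '520'
Total matches: 1

1


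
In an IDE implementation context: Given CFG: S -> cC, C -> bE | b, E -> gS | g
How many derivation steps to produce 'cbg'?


Grammar: S -> cC, C -> bE | b, E -> gS | g
Deriving 'cbg':
Step 1: S -> cC => cC
Step 2: C -> bE => cbE
Step 3: E -> g => cbg
Total derivation steps: 3

3


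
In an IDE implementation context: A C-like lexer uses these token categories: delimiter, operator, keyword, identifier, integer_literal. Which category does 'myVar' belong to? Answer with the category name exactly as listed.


Token: 'myVar'
Checking categories:
  identifier: YES
  integer_literal: no
  operator: no
  keyword: no
  delimiter: no
Category: identifier

identifier


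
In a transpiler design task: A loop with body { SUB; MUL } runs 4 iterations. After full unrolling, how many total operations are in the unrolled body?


Loop body operations: SUB, MUL (2 ops per iteration)
Unrolling 4 iterations:
  Iteration 1: SUB, MUL (2 ops)
  Iteration 2: SUB, MUL (2 ops)
  Iteration 3: SUB, MUL (2 ops)
  Iteration 4: SUB, MUL (2 ops)
Total: 4 iterations * 2 ops/iter = 8 operations

8


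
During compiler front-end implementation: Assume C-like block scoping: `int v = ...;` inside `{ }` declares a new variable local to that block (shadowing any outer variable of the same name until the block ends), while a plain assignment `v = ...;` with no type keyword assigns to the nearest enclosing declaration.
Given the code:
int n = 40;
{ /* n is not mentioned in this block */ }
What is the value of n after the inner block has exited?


Analyzing scoping rules:
Outer scope: declares n = 40
Inner block: n is neither redeclared nor assigned -> unchanged
After the block -> 40
Result: 40

40


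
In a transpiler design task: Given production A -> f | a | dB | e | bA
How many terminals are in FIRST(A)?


Production: A -> f | a | dB | e | bA
Examining each alternative for leading terminals:
  A -> f : first terminal = 'f'
  A -> a : first terminal = 'a'
  A -> dB : first terminal = 'd'
  A -> e : first terminal = 'e'
  A -> bA : first terminal = 'b'
FIRST(A) = {a, b, d, e, f}
Count: 5

5


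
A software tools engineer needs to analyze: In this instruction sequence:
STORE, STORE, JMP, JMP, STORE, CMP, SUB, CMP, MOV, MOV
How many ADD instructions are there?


Scanning instruction sequence for ADD:
  Position 1: STORE
  Position 2: STORE
  Position 3: JMP
  Position 4: JMP
  Position 5: STORE
  Position 6: CMP
  Position 7: SUB
  Position 8: CMP
  Position 9: MOV
  Position 10: MOV
Matches at positions: []
Total ADD count: 0

0


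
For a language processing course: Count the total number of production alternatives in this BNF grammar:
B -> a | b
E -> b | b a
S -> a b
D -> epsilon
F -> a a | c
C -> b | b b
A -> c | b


Counting alternatives per rule:
  B: 2 alternative(s)
  E: 2 alternative(s)
  S: 1 alternative(s)
  D: 1 alternative(s)
  F: 2 alternative(s)
  C: 2 alternative(s)
  A: 2 alternative(s)
Sum: 2 + 2 + 1 + 1 + 2 + 2 + 2 = 12

12


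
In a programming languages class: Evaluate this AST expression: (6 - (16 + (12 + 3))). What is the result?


Expression: (6 - (16 + (12 + 3)))
Evaluating step by step:
  12 + 3 = 15
  16 + 15 = 31
  6 - 31 = -25
Result: -25

-25


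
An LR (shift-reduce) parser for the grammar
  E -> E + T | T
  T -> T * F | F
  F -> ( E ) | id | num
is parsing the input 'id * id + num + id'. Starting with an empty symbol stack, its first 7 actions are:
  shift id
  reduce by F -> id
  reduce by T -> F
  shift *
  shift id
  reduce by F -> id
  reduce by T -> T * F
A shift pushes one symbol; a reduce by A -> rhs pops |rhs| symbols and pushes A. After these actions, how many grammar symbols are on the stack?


Tracking the symbol stack through each action:
  Action 1: shift 'id' : push -> stack = [id] (size 1)
  Action 2: reduce by F -> id : pop 1, push F -> stack = [F] (size 1)
  Action 3: reduce by T -> F : pop 1, push T -> stack = [T] (size 1)
  Action 4: shift '*' : push -> stack = [T, *] (size 2)
  Action 5: shift 'id' : push -> stack = [T, *, id] (size 3)
  Action 6: reduce by F -> id : pop 1, push F -> stack = [T, *, F] (size 3)
  Action 7: reduce by T -> T * F : pop 3, push T -> stack = [T] (size 1)
Final stack size: 1

1


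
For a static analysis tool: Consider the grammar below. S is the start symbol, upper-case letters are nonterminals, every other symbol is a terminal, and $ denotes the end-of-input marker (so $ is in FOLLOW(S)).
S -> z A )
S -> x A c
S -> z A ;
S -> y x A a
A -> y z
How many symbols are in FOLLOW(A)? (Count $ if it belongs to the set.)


S is the start symbol and does not occur in any rule body, so FOLLOW(S) = {$}.
Examining every occurrence of A in a rule body:
  S -> z A ) : A is followed by terminal ')' -> add ')'
  S -> x A c : A is followed by terminal 'c' -> add 'c'
  S -> z A ; : A is followed by terminal ';' -> add ';'
  S -> y x A a : A is followed by terminal 'a' -> add 'a'
  A -> y z : A does not occur in the body -> contributes nothing
FOLLOW(A) = {), ;, a, c}
Count: 4

4


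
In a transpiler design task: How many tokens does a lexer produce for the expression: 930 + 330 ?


Scanning '930 + 330'
Token 1: '930' -> integer_literal
Token 2: '+' -> operator
Token 3: '330' -> integer_literal
Total tokens: 3

3


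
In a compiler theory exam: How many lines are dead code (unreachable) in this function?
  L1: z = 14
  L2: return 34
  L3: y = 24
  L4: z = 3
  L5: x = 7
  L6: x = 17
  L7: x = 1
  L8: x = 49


Analyzing control flow:
  L1: reachable (before return)
  L2: reachable (return statement)
  L3: DEAD (after return at L2)
  L4: DEAD (after return at L2)
  L5: DEAD (after return at L2)
  L6: DEAD (after return at L2)
  L7: DEAD (after return at L2)
  L8: DEAD (after return at L2)
Return at L2, total lines = 8
Dead lines: L3 through L8
Count: 6

6


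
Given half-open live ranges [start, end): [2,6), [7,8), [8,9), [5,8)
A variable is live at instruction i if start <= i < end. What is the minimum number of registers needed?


Live ranges:
  Var0: [2, 6)
  Var1: [7, 8)
  Var2: [8, 9)
  Var3: [5, 8)
Sweep-line events (position, delta, active):
  pos=2 start -> active=1
  pos=5 start -> active=2
  pos=6 end -> active=1
  pos=7 start -> active=2
  pos=8 end -> active=1
  pos=8 end -> active=0
  pos=8 start -> active=1
  pos=9 end -> active=0
Maximum simultaneous active: 2
Minimum registers needed: 2

2


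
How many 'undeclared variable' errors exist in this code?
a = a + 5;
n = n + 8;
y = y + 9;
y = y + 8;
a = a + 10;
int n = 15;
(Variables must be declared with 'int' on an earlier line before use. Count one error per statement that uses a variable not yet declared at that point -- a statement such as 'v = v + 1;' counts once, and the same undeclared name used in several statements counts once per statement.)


Scanning code line by line:
  Line 1: use 'a' -> ERROR (undeclared)
  Line 2: use 'n' -> ERROR (undeclared)
  Line 3: use 'y' -> ERROR (undeclared)
  Line 4: use 'y' -> ERROR (undeclared)
  Line 5: use 'a' -> ERROR (undeclared)
  Line 6: declare 'n' -> declared = ['n']
Total undeclared variable errors: 5

5


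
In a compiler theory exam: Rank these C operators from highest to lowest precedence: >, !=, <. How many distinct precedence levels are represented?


Looking up precedence for each operator:
  > -> precedence 4
  != -> precedence 3
  < -> precedence 4
Sorted highest to lowest: >, <, !=
Distinct precedence values: [4, 3]
Number of distinct levels: 2

2


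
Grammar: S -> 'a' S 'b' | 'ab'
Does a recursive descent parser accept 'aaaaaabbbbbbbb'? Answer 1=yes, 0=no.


Grammar accepts strings of the form a^n b^n (n >= 1)
Word: 'aaaaaabbbbbbbb'
Counting: 6 a's and 8 b's
Check: 6 == 8? No
Mismatch: a-count != b-count
Rejected

0


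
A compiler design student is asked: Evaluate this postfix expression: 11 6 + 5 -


Processing tokens left to right:
Push 11, Push 6
Pop 11 and 6, compute 11 + 6 = 17, push 17
Push 5
Pop 17 and 5, compute 17 - 5 = 12, push 12
Stack result: 12

12


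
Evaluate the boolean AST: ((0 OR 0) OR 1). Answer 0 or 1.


Step 1: Evaluate inner node
  0 OR 0 = 0
Step 2: Evaluate root node
  0 OR 1 = 1

1


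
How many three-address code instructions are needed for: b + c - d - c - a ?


Expression: b + c - d - c - a
Generating three-address code (respecting * over +/- precedence):
  Instruction 1: t1 = b + c
  Instruction 2: t2 = t1 - d
  Instruction 3: t3 = t2 - c
  Instruction 4: t4 = t3 - a
Total instructions: 4

4


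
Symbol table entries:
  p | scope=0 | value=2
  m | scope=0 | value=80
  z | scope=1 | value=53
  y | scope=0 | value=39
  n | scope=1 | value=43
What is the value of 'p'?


Searching symbol table for 'p':
  p | scope=0 | value=2 <- MATCH
  m | scope=0 | value=80
  z | scope=1 | value=53
  y | scope=0 | value=39
  n | scope=1 | value=43
Found 'p' at scope 0 with value 2

2


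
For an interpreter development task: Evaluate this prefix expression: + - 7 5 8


Parsing prefix expression: + - 7 5 8
Step 1: Innermost operation '- 7 5'
  7 - 5 = 2
Step 2: Outer operation '+ [2] 8'
  2 + 8 = 10

10


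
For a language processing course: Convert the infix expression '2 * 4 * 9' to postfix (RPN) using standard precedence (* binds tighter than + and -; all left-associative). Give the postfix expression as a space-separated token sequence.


Applying the shunting-yard algorithm:
  Operand 2 -> output
  Push '*' onto operator stack -> op-stack: [*]
  Operand 4 -> output
  See '*' (prec 2); top '*' (prec 2) >= it -> pop '*' to output
  Push '*' onto operator stack -> op-stack: [*]
  Operand 9 -> output
  End of input: pop '*' to output
Postfix result: 2 4 * 9 *

2 4 * 9 *


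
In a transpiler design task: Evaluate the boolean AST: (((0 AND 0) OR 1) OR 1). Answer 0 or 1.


Step 1: Evaluate inner node
  0 AND 0 = 0
Step 2: Evaluate next node
  0 OR 1 = 1
Step 3: Evaluate root node
  1 OR 1 = 1

1


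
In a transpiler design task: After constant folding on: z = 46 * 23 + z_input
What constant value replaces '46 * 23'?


Identifying constant sub-expression:
  Original: z = 46 * 23 + z_input
  46 and 23 are both compile-time constants
  Evaluating: 46 * 23 = 1058
  After folding: z = 1058 + z_input

1058


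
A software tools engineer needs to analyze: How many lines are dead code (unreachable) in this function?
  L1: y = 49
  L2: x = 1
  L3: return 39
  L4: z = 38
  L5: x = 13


Analyzing control flow:
  L1: reachable (before return)
  L2: reachable (before return)
  L3: reachable (return statement)
  L4: DEAD (after return at L3)
  L5: DEAD (after return at L3)
Return at L3, total lines = 5
Dead lines: L4 through L5
Count: 2

2


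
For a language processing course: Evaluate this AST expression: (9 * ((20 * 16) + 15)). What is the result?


Expression: (9 * ((20 * 16) + 15))
Evaluating step by step:
  20 * 16 = 320
  320 + 15 = 335
  9 * 335 = 3015
Result: 3015

3015


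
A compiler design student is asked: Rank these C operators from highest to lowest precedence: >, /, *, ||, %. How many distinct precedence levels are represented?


Looking up precedence for each operator:
  > -> precedence 4
  / -> precedence 6
  * -> precedence 6
  || -> precedence 1
  % -> precedence 6
Sorted highest to lowest: /, *, %, >, ||
Distinct precedence values: [6, 4, 1]
Number of distinct levels: 3

3


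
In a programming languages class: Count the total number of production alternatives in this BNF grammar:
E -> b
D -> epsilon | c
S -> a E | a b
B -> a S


Counting alternatives per rule:
  E: 1 alternative(s)
  D: 2 alternative(s)
  S: 2 alternative(s)
  B: 1 alternative(s)
Sum: 1 + 2 + 2 + 1 = 6

6


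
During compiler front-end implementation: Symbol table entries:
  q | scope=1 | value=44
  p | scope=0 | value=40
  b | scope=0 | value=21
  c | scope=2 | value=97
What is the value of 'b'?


Searching symbol table for 'b':
  q | scope=1 | value=44
  p | scope=0 | value=40
  b | scope=0 | value=21 <- MATCH
  c | scope=2 | value=97
Found 'b' at scope 0 with value 21

21


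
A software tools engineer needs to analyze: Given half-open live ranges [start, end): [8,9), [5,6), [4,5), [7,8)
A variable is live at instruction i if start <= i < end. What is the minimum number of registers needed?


Live ranges:
  Var0: [8, 9)
  Var1: [5, 6)
  Var2: [4, 5)
  Var3: [7, 8)
Sweep-line events (position, delta, active):
  pos=4 start -> active=1
  pos=5 end -> active=0
  pos=5 start -> active=1
  pos=6 end -> active=0
  pos=7 start -> active=1
  pos=8 end -> active=0
  pos=8 start -> active=1
  pos=9 end -> active=0
Maximum simultaneous active: 1
Minimum registers needed: 1

1


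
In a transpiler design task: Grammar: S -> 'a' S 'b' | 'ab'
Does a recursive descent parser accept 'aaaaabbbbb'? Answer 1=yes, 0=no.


Grammar accepts strings of the form a^n b^n (n >= 1)
Word: 'aaaaabbbbb'
Counting: 5 a's and 5 b's
Check: 5 == 5? Yes
Derivation (S -> aSb applied 4 time(s), then S -> ab): S => aSb => aaSbb => aaaSbbb => aaaaSbbbb => aaaaabbbbb
Accepted

1


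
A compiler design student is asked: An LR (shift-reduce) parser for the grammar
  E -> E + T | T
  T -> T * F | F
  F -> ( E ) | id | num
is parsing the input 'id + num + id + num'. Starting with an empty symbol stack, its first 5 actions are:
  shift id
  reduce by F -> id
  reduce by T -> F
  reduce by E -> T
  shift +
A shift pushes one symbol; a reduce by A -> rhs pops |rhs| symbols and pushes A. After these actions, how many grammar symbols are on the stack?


Tracking the symbol stack through each action:
  Action 1: shift 'id' : push -> stack = [id] (size 1)
  Action 2: reduce by F -> id : pop 1, push F -> stack = [F] (size 1)
  Action 3: reduce by T -> F : pop 1, push T -> stack = [T] (size 1)
  Action 4: reduce by E -> T : pop 1, push E -> stack = [E] (size 1)
  Action 5: shift '+' : push -> stack = [E, +] (size 2)
Final stack size: 2

2


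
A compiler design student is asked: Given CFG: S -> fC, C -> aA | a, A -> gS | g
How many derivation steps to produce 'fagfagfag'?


Grammar: S -> fC, C -> aA | a, A -> gS | g
Deriving 'fagfagfag':
Step 1: S -> fC => fC
Step 2: C -> aA => faA
Step 3: A -> gS => fagS
Step 4: S -> fC => fagfC
Step 5: C -> aA => fagfaA
Step 6: A -> gS => fagfagS
Step 7: S -> fC => fagfagfC
Step 8: C -> aA => fagfagfaA
Step 9: A -> g => fagfagfag
Total derivation steps: 9

9


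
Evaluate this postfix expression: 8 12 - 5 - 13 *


Processing tokens left to right:
Push 8, Push 12
Pop 8 and 12, compute 8 - 12 = -4, push -4
Push 5
Pop -4 and 5, compute -4 - 5 = -9, push -9
Push 13
Pop -9 and 13, compute -9 * 13 = -117, push -117
Stack result: -117

-117


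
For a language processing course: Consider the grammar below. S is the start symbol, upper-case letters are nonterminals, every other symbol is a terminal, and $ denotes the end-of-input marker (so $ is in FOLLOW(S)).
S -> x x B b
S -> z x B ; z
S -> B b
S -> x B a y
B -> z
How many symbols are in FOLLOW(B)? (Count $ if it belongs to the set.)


S is the start symbol and does not occur in any rule body, so FOLLOW(S) = {$}.
Examining every occurrence of B in a rule body:
  S -> x x B b : B is followed by terminal 'b' -> add 'b'
  S -> z x B ; z : B is followed by terminal ';' -> add ';'
  S -> B b : B is followed by terminal 'b' -> add 'b' (already in the set)
  S -> x B a y : B is followed by terminal 'a' -> add 'a'
  B -> z : B does not occur in the body -> contributes nothing
FOLLOW(B) = {;, a, b}
Count: 3

3


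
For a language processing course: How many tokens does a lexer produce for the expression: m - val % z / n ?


Scanning 'm - val % z / n'
Token 1: 'm' -> identifier
Token 2: '-' -> operator
Token 3: 'val' -> identifier
Token 4: '%' -> operator
Token 5: 'z' -> identifier
Token 6: '/' -> operator
Token 7: 'n' -> identifier
Total tokens: 7

7


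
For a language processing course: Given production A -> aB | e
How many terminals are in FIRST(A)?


Production: A -> aB | e
Examining each alternative for leading terminals:
  A -> aB : first terminal = 'a'
  A -> e : first terminal = 'e'
FIRST(A) = {a, e}
Count: 2

2


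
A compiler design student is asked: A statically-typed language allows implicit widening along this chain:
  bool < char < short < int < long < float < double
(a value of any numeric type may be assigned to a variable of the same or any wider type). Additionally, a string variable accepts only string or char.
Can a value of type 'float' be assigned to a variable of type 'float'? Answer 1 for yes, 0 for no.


Target variable type: float
Source value type: float
Numeric ranks: float=5, float=5
Widening allowed iff rank(source) <= rank(target): 5 <= 5? Yes
Result: 1

1


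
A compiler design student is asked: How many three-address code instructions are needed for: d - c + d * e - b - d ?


Expression: d - c + d * e - b - d
Generating three-address code (respecting * over +/- precedence):
  Instruction 1: t1 = d * e
  Instruction 2: t2 = d - c
  Instruction 3: t3 = t2 + t1
  Instruction 4: t4 = t3 - b
  Instruction 5: t5 = t4 - d
Total instructions: 5

5


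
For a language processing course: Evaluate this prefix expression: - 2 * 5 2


Parsing prefix expression: - 2 * 5 2
Step 1: Innermost operation '* 5 2'
  5 * 2 = 10
Step 2: Outer operation '- 2 [10]'
  2 - 10 = -8

-8


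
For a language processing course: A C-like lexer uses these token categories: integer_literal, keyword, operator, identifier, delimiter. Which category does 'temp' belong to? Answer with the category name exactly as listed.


Token: 'temp'
Checking categories:
  identifier: YES
  integer_literal: no
  operator: no
  keyword: no
  delimiter: no
Category: identifier

identifier


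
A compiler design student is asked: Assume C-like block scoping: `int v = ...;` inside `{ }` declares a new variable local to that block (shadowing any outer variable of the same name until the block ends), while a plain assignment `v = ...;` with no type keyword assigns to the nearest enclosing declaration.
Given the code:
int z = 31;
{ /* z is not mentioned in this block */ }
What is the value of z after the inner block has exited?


Analyzing scoping rules:
Outer scope: declares z = 31
Inner block: z is neither redeclared nor assigned -> unchanged
After the block -> 31
Result: 31

31


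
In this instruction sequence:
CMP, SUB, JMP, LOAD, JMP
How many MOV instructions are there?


Scanning instruction sequence for MOV:
  Position 1: CMP
  Position 2: SUB
  Position 3: JMP
  Position 4: LOAD
  Position 5: JMP
Matches at positions: []
Total MOV count: 0

0


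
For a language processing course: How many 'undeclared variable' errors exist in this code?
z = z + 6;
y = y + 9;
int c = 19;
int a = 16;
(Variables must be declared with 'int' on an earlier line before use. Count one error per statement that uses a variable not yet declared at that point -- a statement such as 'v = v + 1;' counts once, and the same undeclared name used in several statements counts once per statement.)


Scanning code line by line:
  Line 1: use 'z' -> ERROR (undeclared)
  Line 2: use 'y' -> ERROR (undeclared)
  Line 3: declare 'c' -> declared = ['c']
  Line 4: declare 'a' -> declared = ['a', 'c']
Total undeclared variable errors: 2

2


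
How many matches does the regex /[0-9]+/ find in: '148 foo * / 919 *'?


Pattern: /[0-9]+/ (int literals)
Input: '148 foo * / 919 *'
Scanning for matches:
  Match 1: '148'
  Match 2: '919'
Total matches: 2

2


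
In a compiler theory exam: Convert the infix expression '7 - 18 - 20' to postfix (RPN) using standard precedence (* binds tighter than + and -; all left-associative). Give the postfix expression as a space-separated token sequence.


Applying the shunting-yard algorithm:
  Operand 7 -> output
  Push '-' onto operator stack -> op-stack: [-]
  Operand 18 -> output
  See '-' (prec 1); top '-' (prec 1) >= it -> pop '-' to output
  Push '-' onto operator stack -> op-stack: [-]
  Operand 20 -> output
  End of input: pop '-' to output
Postfix result: 7 18 - 20 -

7 18 - 20 -


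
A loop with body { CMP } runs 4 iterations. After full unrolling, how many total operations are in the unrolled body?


Loop body operations: CMP (1 op per iteration)
Unrolling 4 iterations:
  Iteration 1: CMP (1 ops)
  Iteration 2: CMP (1 ops)
  Iteration 3: CMP (1 ops)
  Iteration 4: CMP (1 ops)
Total: 4 iterations * 1 ops/iter = 4 operations

4


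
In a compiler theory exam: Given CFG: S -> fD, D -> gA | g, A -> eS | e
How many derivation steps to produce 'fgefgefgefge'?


Grammar: S -> fD, D -> gA | g, A -> eS | e
Deriving 'fgefgefgefge':
Step 1: S -> fD => fD
Step 2: D -> gA => fgA
Step 3: A -> eS => fgeS
Step 4: S -> fD => fgefD
Step 5: D -> gA => fgefgA
Step 6: A -> eS => fgefgeS
Step 7: S -> fD => fgefgefD
Step 8: D -> gA => fgefgefgA
Step 9: A -> eS => fgefgefgeS
Step 10: S -> fD => fgefgefgefD
Step 11: D -> gA => fgefgefgefgA
Step 12: A -> e => fgefgefgefge
Total derivation steps: 12

12


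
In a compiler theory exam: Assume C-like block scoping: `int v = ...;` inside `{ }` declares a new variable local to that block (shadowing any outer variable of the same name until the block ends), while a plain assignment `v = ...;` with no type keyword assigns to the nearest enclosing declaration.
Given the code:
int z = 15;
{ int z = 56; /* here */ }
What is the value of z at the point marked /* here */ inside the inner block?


Analyzing scoping rules:
Outer scope: declares z = 15
Inner block: 'int z = 56;' declares a NEW z that shadows the outer one
Inside the block the inner declaration is in scope -> 56
Result: 56

56


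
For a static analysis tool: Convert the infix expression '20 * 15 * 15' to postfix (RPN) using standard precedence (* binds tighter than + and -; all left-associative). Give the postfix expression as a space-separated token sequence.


Applying the shunting-yard algorithm:
  Operand 20 -> output
  Push '*' onto operator stack -> op-stack: [*]
  Operand 15 -> output
  See '*' (prec 2); top '*' (prec 2) >= it -> pop '*' to output
  Push '*' onto operator stack -> op-stack: [*]
  Operand 15 -> output
  End of input: pop '*' to output
Postfix result: 20 15 * 15 *

20 15 * 15 *


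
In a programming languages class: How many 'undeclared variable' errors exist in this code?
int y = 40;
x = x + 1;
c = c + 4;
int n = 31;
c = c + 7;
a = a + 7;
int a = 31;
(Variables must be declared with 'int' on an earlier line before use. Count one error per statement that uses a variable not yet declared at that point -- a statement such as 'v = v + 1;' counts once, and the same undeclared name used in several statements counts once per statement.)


Scanning code line by line:
  Line 1: declare 'y' -> declared = ['y']
  Line 2: use 'x' -> ERROR (undeclared)
  Line 3: use 'c' -> ERROR (undeclared)
  Line 4: declare 'n' -> declared = ['n', 'y']
  Line 5: use 'c' -> ERROR (undeclared)
  Line 6: use 'a' -> ERROR (undeclared)
  Line 7: declare 'a' -> declared = ['a', 'n', 'y']
Total undeclared variable errors: 4

4
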